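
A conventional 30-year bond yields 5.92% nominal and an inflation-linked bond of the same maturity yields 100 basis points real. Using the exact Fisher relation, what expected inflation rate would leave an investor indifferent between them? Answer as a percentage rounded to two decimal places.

4.87%

(1 + π) = (1 + i)/(1 + r) = 1.05920 / 1.01000 = 1.048713
Break-even inflation = 1.048713 − 1 → 4.87%.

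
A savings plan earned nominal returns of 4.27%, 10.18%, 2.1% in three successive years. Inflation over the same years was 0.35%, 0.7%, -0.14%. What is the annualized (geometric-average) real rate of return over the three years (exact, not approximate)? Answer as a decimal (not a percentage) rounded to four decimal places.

0.0514

Compound the nominal returns: 1.0427 × 1.1018 × 1.0210 = 1.17297264.
Compound inflation: 1.0035 × 1.0070 × 0.9986 = 1.00910977.
Deflate: 1.17297264 / 1.00910977 = 1.16238360.
Annualized real rate = 1.16238360^(1/3) − 1 = 5.1437% → 0.0514.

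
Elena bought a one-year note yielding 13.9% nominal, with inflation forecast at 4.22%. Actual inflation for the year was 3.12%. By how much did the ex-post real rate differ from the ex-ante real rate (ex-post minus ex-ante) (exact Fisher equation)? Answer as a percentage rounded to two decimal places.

Ex-ante: (1 + 0.1390)/(1 + 0.0422) − 1 = 9.2880%
Ex-post: (1 + 0.1390)/(1 + 0.0312) − 1 = 10.4538%
Difference (ex-post − ex-ante) = 1.1658% → 1.17%.

1.17%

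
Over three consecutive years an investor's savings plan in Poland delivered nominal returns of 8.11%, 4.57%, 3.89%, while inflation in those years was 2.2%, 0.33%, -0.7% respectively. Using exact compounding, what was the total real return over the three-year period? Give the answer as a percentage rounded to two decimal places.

Nominal growth factor = 1.0811 × 1.0457 × 1.0389 = 1.174483
Price-level growth factor = 1.0220 × 1.0033 × 0.9930 = 1.018195
Real growth factor = 1.174483 / 1.018195 = 1.153495
Total real return = 1.153495 − 1 → 15.35%.

15.35%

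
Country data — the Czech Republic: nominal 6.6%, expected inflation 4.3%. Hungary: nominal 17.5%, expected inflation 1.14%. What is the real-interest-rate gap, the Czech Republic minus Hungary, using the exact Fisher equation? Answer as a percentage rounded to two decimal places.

-13.97%

The Czech Republic: (1 + 0.0660)/(1 + 0.0430) − 1 = 2.2052%
Hungary: (1 + 0.1750)/(1 + 0.0114) − 1 = 16.1756%
Differential = 2.2052% − 16.1756% = -13.9704% → -13.97%.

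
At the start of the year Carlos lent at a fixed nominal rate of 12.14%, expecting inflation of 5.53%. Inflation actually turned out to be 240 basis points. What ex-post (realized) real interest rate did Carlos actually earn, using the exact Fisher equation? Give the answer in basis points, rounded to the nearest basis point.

Ex-post: (1 + 0.1214)/(1 + 0.0240) − 1 = 9.5117%
So the realized real rate is 951 basis points.

951 basis points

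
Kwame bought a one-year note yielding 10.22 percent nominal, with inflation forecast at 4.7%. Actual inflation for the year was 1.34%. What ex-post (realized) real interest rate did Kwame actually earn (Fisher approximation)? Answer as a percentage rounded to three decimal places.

Ex-post: 10.22% − 1.34% = 8.880%
So the realized real rate is 8.880%.

8.880%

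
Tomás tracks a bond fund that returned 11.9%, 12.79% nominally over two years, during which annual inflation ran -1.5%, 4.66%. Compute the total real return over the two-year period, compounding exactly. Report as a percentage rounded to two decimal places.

22.43%

Compound the nominal returns: 1.1190 × 1.1279 = 1.262120.
Compound inflation: 0.9850 × 1.0466 = 1.030901.
Deflate: 1.262120 / 1.030901 = 1.224288.
Total real return = 1.224288 − 1 → 22.43%.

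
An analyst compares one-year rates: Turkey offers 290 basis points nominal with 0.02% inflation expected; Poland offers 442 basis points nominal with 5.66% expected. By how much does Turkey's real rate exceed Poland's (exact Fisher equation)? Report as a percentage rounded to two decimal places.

4.05%

Turkey: (1 + 0.0290)/(1 + 0.0002) − 1 = 2.8794%
Poland: (1 + 0.0442)/(1 + 0.0566) − 1 = -1.1736%
Differential = 2.8794% − (-1.1736%) = 4.0530% → 4.05%.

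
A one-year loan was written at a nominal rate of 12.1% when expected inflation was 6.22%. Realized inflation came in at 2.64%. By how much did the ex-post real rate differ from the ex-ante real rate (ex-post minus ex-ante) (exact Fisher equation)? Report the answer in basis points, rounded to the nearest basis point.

368 basis points

Ex-ante: (1 + 0.1210)/(1 + 0.0622) − 1 = 5.5357%
Ex-post: (1 + 0.1210)/(1 + 0.0264) − 1 = 9.2167%
Difference (ex-post − ex-ante) = 3.6810% → 368 basis points.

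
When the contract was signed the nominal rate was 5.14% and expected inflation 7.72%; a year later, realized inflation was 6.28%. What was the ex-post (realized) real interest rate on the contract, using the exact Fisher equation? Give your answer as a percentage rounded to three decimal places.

-1.073%

Ex-post: (1 + 0.0514)/(1 + 0.0628) − 1 = -1.0726%
So the realized real rate is -1.073%.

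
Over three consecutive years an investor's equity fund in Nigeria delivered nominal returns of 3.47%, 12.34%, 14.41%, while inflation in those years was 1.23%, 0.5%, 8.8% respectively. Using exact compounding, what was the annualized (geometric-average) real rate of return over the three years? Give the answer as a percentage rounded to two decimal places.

6.31%

Compound the nominal returns: 1.0347 × 1.1234 × 1.1441 = 1.32988122.
Compound inflation: 1.0123 × 1.0050 × 1.0880 = 1.10688931.
Deflate: 1.32988122 / 1.10688931 = 1.20145818.
Annualized real rate = 1.20145818^(1/3) − 1 = 6.3089% → 6.31%.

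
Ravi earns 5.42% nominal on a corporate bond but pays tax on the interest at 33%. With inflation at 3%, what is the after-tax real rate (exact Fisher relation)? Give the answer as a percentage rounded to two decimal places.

0.61%

After-tax nominal return = 5.42% × (1 − 0.33) = 3.6314%.
1 + r = 1.036314 / 1.03000 = 1.006130
After-tax real rate = 1.006130 − 1 → 0.61%.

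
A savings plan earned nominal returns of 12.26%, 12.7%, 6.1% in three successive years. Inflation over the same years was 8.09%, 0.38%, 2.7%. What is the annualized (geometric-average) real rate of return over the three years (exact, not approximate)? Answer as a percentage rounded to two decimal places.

6.40%

Nominal growth factor = 1.1226 × 1.1270 × 1.0610 = 1.34234558
Price-level growth factor = 1.0809 × 1.0038 × 1.0270 = 1.11430262
Real growth factor = 1.34234558 / 1.11430262 = 1.20465084
Annualized real rate = 1.20465084^(1/3) − 1 = 6.4030% → 6.40%.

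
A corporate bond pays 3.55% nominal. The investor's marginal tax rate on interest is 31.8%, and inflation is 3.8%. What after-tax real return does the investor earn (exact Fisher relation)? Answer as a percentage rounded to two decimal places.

-1.33%

After-tax nominal return = 3.55% × (1 − 0.318) = 2.4211%.
1 + r = 1.024211 / 1.03800 = 0.986716
After-tax real rate = 0.986716 − 1 → -1.33%.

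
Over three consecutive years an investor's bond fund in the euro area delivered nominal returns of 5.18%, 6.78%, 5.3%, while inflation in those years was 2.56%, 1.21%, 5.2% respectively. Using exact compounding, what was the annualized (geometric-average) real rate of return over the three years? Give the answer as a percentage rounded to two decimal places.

Nominal growth factor = 1.0518 × 1.0678 × 1.0530 = 1.18263698
Price-level growth factor = 1.0256 × 1.0121 × 1.0520 = 1.09198627
Real growth factor = 1.18263698 / 1.09198627 = 1.08301452
Annualized real rate = 1.08301452^(1/3) − 1 = 2.6939% → 2.69%.

2.69%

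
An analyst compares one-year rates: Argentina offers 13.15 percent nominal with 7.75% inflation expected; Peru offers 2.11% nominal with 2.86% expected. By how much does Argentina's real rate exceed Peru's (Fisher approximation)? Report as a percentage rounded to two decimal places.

6.15%

Argentina: 13.15% − 7.75% = 5.400%
Peru: 2.11% − 2.86% = -0.750%
Differential = 6.150% → 6.15%.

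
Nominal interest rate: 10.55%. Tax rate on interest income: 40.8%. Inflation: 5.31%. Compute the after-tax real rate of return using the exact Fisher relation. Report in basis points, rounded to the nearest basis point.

89 basis points

After-tax nominal return = 10.55% × (1 − 0.408) = 6.2456%.
1 + r = 1.062456 / 1.05310 = 1.008884
After-tax real rate = 1.008884 − 1 → 89 basis points.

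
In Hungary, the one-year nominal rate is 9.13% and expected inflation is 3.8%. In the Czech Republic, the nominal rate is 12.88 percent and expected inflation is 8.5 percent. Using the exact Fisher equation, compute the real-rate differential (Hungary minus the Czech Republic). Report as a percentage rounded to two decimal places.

Hungary: (1 + 0.0913)/(1 + 0.0380) − 1 = 5.1349%
The Czech Republic: (1 + 0.1288)/(1 + 0.0850) − 1 = 4.0369%
Differential = 5.1349% − 4.0369% = 1.0980% → 1.10%.

1.10%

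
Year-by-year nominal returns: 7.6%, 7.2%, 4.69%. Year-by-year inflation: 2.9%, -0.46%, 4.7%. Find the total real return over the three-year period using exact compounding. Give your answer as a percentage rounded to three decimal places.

Nominal growth factor = 1.0760 × 1.0720 × 1.0469 = 1.207570
Price-level growth factor = 1.0290 × 0.9954 × 1.0470 = 1.072407
Real growth factor = 1.207570 / 1.072407 = 1.126037
Total real return = 1.126037 − 1 → 12.604%.

12.604%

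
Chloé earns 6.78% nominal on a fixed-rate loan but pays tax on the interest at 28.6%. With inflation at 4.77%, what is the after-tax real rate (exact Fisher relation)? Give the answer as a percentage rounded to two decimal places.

0.07%

After-tax nominal return = 6.78% × (1 − 0.286) = 4.84092%.
1 + r = 1.0484092 / 1.04770 = 1.000677
After-tax real rate = 1.000677 − 1 → 0.07%.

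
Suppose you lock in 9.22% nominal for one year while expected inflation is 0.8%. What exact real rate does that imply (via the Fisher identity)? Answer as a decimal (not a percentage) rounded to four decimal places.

0.0835

By the Fisher identity, 1 + r = (1 + i)/(1 + π).
1 + r = 1.09220 / 1.00800 = 1.083532
r = 1.083532 − 1 = 8.3532%, i.e. 0.0835.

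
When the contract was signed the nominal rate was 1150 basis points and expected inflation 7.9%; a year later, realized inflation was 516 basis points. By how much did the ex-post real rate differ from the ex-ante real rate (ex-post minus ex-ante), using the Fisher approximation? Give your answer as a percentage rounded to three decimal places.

Ex-ante: 11.5% − 7.9% = 3.600%
Ex-post: 11.5% − 5.16% = 6.340%
Difference (ex-post − ex-ante) = 2.7400% → 2.740%.

2.740%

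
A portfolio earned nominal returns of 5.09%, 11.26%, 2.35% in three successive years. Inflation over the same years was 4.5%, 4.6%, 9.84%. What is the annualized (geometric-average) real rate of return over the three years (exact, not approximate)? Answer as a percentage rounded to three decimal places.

Nominal growth factor = 1.0509 × 1.1126 × 1.0235 = 1.19670828
Price-level growth factor = 1.0450 × 1.0460 × 1.0984 = 1.20062809
Real growth factor = 1.19670828 / 1.20062809 = 0.99673520
Annualized real rate = 0.99673520^(1/3) − 1 = -0.1089% → -0.109%.

-0.109%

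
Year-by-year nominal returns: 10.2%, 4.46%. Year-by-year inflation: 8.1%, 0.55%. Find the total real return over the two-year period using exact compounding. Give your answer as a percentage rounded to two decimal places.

5.91%

Nominal growth factor = 1.1020 × 1.0446 = 1.151149
Price-level growth factor = 1.0810 × 1.0055 = 1.086946
Real growth factor = 1.151149 / 1.086946 = 1.059068
Total real return = 1.059068 − 1 → 5.91%.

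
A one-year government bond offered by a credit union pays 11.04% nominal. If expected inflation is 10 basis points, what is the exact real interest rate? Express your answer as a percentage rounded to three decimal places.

1 + r = 1.11040 / 1.00100 = 1.109291
r = 1.109291 − 1 = 10.9291%, i.e. 10.929%.

10.929%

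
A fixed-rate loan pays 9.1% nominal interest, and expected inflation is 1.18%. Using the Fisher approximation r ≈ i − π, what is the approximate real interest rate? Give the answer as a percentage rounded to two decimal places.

7.92%

r ≈ i − π = 9.1% − 1.18% = 7.92%.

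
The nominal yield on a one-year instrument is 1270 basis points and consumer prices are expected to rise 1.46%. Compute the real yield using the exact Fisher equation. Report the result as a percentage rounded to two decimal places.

1 + r = 1.12700 / 1.01460 = 1.110783
r = 1.110783 − 1 = 11.0783%, i.e. 11.08%.

11.08%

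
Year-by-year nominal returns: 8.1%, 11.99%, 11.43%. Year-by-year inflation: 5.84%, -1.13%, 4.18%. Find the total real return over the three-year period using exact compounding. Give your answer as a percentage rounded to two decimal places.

23.74%

Compound the nominal returns: 1.0810 × 1.1199 × 1.1143 = 1.348985.
Compound inflation: 1.0584 × 0.9887 × 1.0418 = 1.090181.
Deflate: 1.348985 / 1.090181 = 1.237395.
Total real return = 1.237395 − 1 → 23.74%.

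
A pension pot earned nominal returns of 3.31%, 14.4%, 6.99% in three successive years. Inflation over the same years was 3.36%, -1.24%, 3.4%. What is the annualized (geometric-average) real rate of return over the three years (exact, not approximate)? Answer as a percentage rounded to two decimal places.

Nominal growth factor = 1.0331 × 1.1440 × 1.0699 = 1.26447886
Price-level growth factor = 1.0336 × 0.9876 × 1.0340 = 1.05548999
Real growth factor = 1.26447886 / 1.05548999 = 1.19800175
Annualized real rate = 1.19800175^(1/3) − 1 = 6.2068% → 6.21%.

6.21%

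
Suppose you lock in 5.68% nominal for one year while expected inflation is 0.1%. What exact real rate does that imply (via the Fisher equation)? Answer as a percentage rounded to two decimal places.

5.57%

1 + r = 1.05680 / 1.00100 = 1.055744
r = 1.055744 − 1 = 5.5744%, i.e. 5.57%.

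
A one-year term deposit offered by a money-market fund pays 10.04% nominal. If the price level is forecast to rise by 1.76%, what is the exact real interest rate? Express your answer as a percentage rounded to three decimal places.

8.137%

1 + r = 1.10040 / 1.01760 = 1.081368
r = 1.081368 − 1 = 8.1368%, i.e. 8.137%.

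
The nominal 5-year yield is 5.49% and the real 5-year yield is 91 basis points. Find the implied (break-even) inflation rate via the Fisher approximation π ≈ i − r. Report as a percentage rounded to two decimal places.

π ≈ i − r = 5.49% − 0.91% → 4.58%.

4.58%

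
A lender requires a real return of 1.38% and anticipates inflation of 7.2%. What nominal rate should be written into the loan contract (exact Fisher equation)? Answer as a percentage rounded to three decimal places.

8.679%

(1 + i) = (1 + r)(1 + π) = 1.01380 × 1.07200 = 1.0867936
i = 1.0867936 − 1, so the required nominal rate is 8.679%.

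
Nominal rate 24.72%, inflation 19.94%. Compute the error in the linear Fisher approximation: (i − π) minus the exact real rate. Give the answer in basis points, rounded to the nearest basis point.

Approximate: r ≈ 24.720% − 19.940% = 4.7800%
Exact: (1 + 0.2472)/(1 + 0.1994) − 1 = 3.9853%
Error = 4.7800% − 3.9853% = 0.7947% → 79 basis points.

79 basis points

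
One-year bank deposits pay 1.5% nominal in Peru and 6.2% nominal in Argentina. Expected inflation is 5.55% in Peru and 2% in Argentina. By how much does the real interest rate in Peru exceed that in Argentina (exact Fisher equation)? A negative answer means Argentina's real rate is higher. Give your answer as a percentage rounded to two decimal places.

Peru: (1 + 0.0150)/(1 + 0.0555) − 1 = -3.8370%
Argentina: (1 + 0.0620)/(1 + 0.0200) − 1 = 4.1176%
Differential = -3.8370% − 4.1176% = -7.9547% → -7.95%.

-7.95%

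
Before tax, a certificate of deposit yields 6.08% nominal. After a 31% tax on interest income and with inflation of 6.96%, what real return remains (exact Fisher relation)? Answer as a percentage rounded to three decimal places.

After-tax nominal return = 6.08% × (1 − 0.31) = 4.1952%.
1 + r = 1.041952 / 1.06960 = 0.974151
After-tax real rate = 0.974151 − 1 → -2.585%.

-2.585%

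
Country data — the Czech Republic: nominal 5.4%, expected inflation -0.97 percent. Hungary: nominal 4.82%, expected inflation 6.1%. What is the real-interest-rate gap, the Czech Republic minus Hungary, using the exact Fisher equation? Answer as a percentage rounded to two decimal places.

7.64%

The Czech Republic: (1 + 0.0540)/(1 − 0.0097) − 1 = 6.4324%
Hungary: (1 + 0.0482)/(1 + 0.0610) − 1 = -1.2064%
Differential = 6.4324% − (-1.2064%) = 7.6388% → 7.64%.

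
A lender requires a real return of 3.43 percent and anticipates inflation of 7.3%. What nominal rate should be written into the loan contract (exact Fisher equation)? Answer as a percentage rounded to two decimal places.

(1 + i) = (1 + r)(1 + π) = 1.03430 × 1.07300 = 1.1098039
i = 1.1098039 − 1, so the required nominal rate is 10.98%.

10.98%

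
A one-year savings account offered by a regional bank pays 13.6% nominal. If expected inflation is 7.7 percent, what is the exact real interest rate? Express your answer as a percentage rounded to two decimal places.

5.48%

By the Fisher equation, 1 + r = (1 + i)/(1 + π).
1 + r = 1.13600 / 1.07700 = 1.054782
r = 1.054782 − 1 = 5.4782%, i.e. 5.48%.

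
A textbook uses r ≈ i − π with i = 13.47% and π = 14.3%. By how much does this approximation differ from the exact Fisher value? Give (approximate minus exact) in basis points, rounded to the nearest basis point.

-10 basis points

Approximate: r ≈ 13.470% − 14.300% = -0.8300%
Exact: (1 + 0.1347)/(1 + 0.1430) − 1 = -0.7262%
Error = -0.8300% − (-0.7262%) = -0.1038% → -10 basis points.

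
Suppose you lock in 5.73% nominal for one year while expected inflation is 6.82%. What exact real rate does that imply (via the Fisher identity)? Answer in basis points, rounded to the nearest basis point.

-102 basis points

By the Fisher identity, 1 + r = (1 + i)/(1 + π).
1 + r = 1.05730 / 1.06820 = 0.989796
r = 0.989796 − 1 = -1.0204%, i.e. -102 basis points.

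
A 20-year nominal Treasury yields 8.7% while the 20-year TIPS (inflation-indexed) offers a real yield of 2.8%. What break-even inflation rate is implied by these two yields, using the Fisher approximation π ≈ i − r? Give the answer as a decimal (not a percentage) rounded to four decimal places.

π ≈ i − r = 8.7% − 2.8% → 0.0590.

0.0590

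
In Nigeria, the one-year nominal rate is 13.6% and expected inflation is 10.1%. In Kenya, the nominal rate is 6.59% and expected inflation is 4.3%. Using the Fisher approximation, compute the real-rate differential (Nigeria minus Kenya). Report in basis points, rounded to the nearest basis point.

Nigeria: 13.6% − 10.1% = 3.500%
Kenya: 6.59% − 4.3% = 2.290%
Differential = 1.210% → 121 basis points.

121 basis points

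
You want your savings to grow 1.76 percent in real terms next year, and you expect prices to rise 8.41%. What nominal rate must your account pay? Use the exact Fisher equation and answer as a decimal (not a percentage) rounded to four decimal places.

(1 + i) = (1 + r)(1 + π) = 1.01760 × 1.08410 = 1.10318016
i = 1.10318016 − 1, so the required nominal rate is 0.1032.

0.1032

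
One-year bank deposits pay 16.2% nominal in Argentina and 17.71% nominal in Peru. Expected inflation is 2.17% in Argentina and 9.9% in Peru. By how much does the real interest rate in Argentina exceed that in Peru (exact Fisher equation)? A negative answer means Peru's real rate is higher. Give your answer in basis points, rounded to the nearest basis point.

663 basis points

Argentina: (1 + 0.1620)/(1 + 0.0217) − 1 = 13.7320%
Peru: (1 + 0.1771)/(1 + 0.0990) − 1 = 7.1065%
Differential = 13.7320% − 7.1065% = 6.6256% → 663 basis points.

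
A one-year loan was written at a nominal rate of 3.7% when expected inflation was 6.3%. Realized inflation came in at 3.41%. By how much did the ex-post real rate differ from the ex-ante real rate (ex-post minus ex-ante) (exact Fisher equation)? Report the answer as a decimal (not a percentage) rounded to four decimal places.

Ex-ante: (1 + 0.0370)/(1 + 0.0630) − 1 = -2.4459%
Ex-post: (1 + 0.0370)/(1 + 0.0341) − 1 = 0.2804%
Difference (ex-post − ex-ante) = 2.7263% → 0.0273.

0.0273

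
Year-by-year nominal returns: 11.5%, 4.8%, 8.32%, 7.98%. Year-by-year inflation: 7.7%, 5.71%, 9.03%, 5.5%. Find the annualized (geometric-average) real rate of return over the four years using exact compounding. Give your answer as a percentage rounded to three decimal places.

1.074%

Nominal growth factor = 1.1150 × 1.0480 × 1.0832 × 1.0798 = 1.36674698
Price-level growth factor = 1.0770 × 1.0571 × 1.0903 × 1.0550 = 1.30957461
Real growth factor = 1.36674698 / 1.30957461 = 1.04365721
Annualized real rate = 1.04365721^(1/4) − 1 = 1.0740% → 1.074%.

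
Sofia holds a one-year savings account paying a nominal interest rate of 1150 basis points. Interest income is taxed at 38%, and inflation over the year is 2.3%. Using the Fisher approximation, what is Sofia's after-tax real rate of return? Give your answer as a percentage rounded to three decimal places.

After-tax nominal return = 11.5% × (1 − 0.38) = 7.1300%.
r ≈ 7.1300% − 2.3% → 4.830%.

4.830%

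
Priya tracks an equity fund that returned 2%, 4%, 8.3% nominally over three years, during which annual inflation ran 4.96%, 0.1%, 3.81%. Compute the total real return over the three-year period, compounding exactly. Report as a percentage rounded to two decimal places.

Nominal growth factor = 1.0200 × 1.0400 × 1.0830 = 1.148846
Price-level growth factor = 1.0496 × 1.0010 × 1.0381 = 1.090679
Real growth factor = 1.148846 / 1.090679 = 1.053331
Total real return = 1.053331 − 1 → 5.33%.

5.33%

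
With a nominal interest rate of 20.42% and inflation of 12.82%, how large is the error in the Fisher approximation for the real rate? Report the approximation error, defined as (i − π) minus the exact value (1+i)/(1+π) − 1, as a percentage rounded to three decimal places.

Approximate: r ≈ 20.420% − 12.820% = 7.6000%
Exact: (1 + 0.2042)/(1 + 0.1282) − 1 = 6.7364%
Error = 7.6000% − 6.7364% = 0.8636% → 0.864%.

0.864%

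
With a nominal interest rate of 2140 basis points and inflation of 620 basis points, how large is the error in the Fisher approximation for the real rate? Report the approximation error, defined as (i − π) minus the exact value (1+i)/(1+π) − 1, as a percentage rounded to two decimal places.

0.89%

Approximate: r ≈ 21.400% − 6.200% = 15.2000%
Exact: (1 + 0.2140)/(1 + 0.0620) − 1 = 14.3126%
Error = 15.2000% − 14.3126% = 0.8874% → 0.89%.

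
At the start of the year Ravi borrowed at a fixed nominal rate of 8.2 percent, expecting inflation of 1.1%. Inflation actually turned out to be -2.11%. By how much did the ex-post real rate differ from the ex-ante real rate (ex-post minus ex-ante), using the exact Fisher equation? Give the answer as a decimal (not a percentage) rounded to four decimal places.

Ex-ante: (1 + 0.0820)/(1 + 0.0110) − 1 = 7.0227%
Ex-post: (1 + 0.0820)/(1 − 0.0211) − 1 = 10.5322%
Difference (ex-post − ex-ante) = 3.5095% → 0.0351.

0.0351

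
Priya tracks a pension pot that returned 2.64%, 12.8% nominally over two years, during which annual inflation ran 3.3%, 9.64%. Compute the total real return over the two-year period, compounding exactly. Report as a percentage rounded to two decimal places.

Nominal growth factor = 1.0264 × 1.1280 = 1.157779
Price-level growth factor = 1.0330 × 1.0964 = 1.132581
Real growth factor = 1.157779 / 1.132581 = 1.022248
Total real return = 1.022248 − 1 → 2.22%.

2.22%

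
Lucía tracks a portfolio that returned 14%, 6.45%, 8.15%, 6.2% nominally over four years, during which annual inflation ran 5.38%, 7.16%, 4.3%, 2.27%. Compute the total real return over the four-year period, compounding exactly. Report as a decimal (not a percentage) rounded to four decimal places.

Nominal growth factor = 1.1400 × 1.0645 × 1.0815 × 1.0620 = 1.393804
Price-level growth factor = 1.0538 × 1.0716 × 1.0430 × 1.0227 = 1.204546
Real growth factor = 1.393804 / 1.204546 = 1.157119
Total real return = 1.157119 − 1 → 0.1571.

0.1571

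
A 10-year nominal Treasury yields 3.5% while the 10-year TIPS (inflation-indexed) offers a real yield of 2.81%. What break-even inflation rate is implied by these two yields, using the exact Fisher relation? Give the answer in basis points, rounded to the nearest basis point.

67 basis points

(1 + π) = (1 + i)/(1 + r) = 1.03500 / 1.02810 = 1.006711
Break-even inflation = 1.006711 − 1 → 67 basis points.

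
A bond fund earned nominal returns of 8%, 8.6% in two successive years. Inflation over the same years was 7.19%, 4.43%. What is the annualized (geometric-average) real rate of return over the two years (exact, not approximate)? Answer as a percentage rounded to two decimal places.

Compound the nominal returns: 1.0800 × 1.0860 = 1.17288000.
Compound inflation: 1.0719 × 1.0443 = 1.11938517.
Deflate: 1.17288000 / 1.11938517 = 1.04778948.
Annualized real rate = 1.04778948^(1/2) − 1 = 2.3616% → 2.36%.

2.36%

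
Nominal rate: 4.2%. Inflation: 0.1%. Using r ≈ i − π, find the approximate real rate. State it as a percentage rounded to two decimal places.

4.10%

r ≈ i − π = 4.2% − 0.1% = 4.10%.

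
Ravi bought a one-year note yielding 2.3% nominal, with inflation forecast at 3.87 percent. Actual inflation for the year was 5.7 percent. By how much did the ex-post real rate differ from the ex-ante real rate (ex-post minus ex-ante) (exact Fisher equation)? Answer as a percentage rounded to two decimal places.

Ex-ante: (1 + 0.0230)/(1 + 0.0387) − 1 = -1.5115%
Ex-post: (1 + 0.0230)/(1 + 0.0570) − 1 = -3.2167%
Difference (ex-post − ex-ante) = -1.7051% → -1.71%.

-1.71%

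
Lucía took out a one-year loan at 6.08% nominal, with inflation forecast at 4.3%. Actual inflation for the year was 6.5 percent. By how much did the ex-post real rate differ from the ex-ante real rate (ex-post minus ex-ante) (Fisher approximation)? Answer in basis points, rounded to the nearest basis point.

Ex-ante: 6.08% − 4.3% = 1.780%
Ex-post: 6.08% − 6.5% = -0.420%
Difference (ex-post − ex-ante) = -2.2000% → -220 basis points.

-220 basis points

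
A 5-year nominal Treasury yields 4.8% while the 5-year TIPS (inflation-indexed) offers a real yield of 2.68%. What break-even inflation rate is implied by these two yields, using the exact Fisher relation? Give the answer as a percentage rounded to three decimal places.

(1 + π) = (1 + i)/(1 + r) = 1.04800 / 1.02680 = 1.020647
Break-even inflation = 1.020647 − 1 → 2.065%.

2.065%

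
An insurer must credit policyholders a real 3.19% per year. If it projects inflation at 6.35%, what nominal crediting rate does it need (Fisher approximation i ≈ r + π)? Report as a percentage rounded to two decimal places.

i ≈ r + π = 3.19% + 6.35% = 9.54%.

9.54%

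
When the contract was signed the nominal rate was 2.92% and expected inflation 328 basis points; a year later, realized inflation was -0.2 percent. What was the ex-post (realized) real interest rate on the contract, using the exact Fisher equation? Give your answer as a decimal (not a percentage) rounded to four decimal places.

0.0313

Ex-post: (1 + 0.0292)/(1 − 0.0020) − 1 = 3.1263%
So the realized real rate is 0.0313.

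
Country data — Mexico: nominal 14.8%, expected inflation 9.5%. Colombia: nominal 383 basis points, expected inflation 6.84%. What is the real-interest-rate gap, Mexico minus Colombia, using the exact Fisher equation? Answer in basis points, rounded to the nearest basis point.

766 basis points

Mexico: (1 + 0.1480)/(1 + 0.0950) − 1 = 4.8402%
Colombia: (1 + 0.0383)/(1 + 0.0684) − 1 = -2.8173%
Differential = 4.8402% − (-2.8173%) = 7.6575% → 766 basis points.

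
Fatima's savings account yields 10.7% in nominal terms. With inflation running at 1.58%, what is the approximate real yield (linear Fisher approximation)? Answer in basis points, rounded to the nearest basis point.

r ≈ i − π = 10.7% − 1.58% = 912 basis points.

912 basis points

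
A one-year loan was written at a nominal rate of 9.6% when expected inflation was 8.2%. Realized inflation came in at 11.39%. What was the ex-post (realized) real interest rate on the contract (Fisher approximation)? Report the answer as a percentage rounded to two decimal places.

-1.79%

Ex-post: 9.6% − 11.39% = -1.790%
So the realized real rate is -1.79%.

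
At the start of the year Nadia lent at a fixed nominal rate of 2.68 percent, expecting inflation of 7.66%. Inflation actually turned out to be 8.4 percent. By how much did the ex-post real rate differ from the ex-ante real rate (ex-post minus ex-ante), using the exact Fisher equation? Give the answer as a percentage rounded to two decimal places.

Ex-ante: (1 + 0.0268)/(1 + 0.0766) − 1 = -4.6257%
Ex-post: (1 + 0.0268)/(1 + 0.0840) − 1 = -5.2768%
Difference (ex-post − ex-ante) = -0.6511% → -0.65%.

-0.65%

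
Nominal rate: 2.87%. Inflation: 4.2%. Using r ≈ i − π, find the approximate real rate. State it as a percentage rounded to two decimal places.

-1.33%

r ≈ i − π = 2.87% − 4.2% = -1.33%.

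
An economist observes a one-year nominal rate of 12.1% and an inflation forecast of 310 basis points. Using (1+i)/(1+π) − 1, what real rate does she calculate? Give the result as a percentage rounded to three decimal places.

By the Fisher relation, 1 + r = (1 + i)/(1 + π).
1 + r = 1.12100 / 1.03100 = 1.087294
r = 1.087294 − 1 = 8.7294%, i.e. 8.729%.

8.729%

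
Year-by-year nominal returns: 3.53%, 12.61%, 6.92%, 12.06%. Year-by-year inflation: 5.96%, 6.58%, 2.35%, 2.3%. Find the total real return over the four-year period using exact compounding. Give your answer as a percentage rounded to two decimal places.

Nominal growth factor = 1.0353 × 1.1261 × 1.0692 × 1.1206 = 1.396860
Price-level growth factor = 1.0596 × 1.0658 × 1.0235 × 1.0230 = 1.182446
Real growth factor = 1.396860 / 1.182446 = 1.181331
Total real return = 1.181331 − 1 → 18.13%.

18.13%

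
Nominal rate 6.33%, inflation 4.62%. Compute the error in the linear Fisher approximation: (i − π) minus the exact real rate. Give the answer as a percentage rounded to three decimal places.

Approximate: r ≈ 6.330% − 4.620% = 1.7100%
Exact: (1 + 0.0633)/(1 + 0.0462) − 1 = 1.63449%
Error = 1.7100% − 1.63449% = 0.07551% → 0.076%.

0.076%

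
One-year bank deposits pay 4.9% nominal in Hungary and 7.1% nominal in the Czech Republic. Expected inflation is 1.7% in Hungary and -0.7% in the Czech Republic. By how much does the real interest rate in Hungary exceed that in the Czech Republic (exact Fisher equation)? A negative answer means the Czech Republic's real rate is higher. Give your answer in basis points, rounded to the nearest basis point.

Hungary: (1 + 0.0490)/(1 + 0.0170) − 1 = 3.1465%
The Czech Republic: (1 + 0.0710)/(1 − 0.0070) − 1 = 7.8550%
Differential = 3.1465% − 7.8550% = -4.7085% → -471 basis points.

-471 basis points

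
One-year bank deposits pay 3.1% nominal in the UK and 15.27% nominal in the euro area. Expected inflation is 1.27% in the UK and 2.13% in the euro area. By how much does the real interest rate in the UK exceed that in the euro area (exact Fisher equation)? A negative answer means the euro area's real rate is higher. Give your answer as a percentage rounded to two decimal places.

The UK: (1 + 0.0310)/(1 + 0.0127) − 1 = 1.8071%
The euro area: (1 + 0.1527)/(1 + 0.0213) − 1 = 12.8660%
Differential = 1.8071% − 12.8660% = -11.0589% → -11.06%.

-11.06%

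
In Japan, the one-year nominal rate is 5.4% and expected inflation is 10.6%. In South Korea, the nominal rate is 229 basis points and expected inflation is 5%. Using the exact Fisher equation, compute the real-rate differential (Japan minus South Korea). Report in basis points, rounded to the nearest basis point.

-212 basis points

Japan: (1 + 0.0540)/(1 + 0.1060) − 1 = -4.7016%
South Korea: (1 + 0.0229)/(1 + 0.0500) − 1 = -2.5810%
Differential = -4.7016% − (-2.5810%) = -2.1207% → -212 basis points.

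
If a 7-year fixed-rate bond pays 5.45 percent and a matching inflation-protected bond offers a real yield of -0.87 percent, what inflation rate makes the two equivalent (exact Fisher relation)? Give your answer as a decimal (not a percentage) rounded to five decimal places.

(1 + π) = (1 + i)/(1 + r) = 1.05450 / 0.99130 = 1.0637547
Break-even inflation = 1.0637547 − 1 → 0.06375.

0.06375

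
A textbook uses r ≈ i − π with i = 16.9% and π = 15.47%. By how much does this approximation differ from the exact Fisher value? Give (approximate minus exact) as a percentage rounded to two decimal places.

0.19%

Approximate: r ≈ 16.900% − 15.470% = 1.4300%
Exact: (1 + 0.1690)/(1 + 0.1547) − 1 = 1.2384%
Error = 1.4300% − 1.2384% = 0.1916% → 0.19%.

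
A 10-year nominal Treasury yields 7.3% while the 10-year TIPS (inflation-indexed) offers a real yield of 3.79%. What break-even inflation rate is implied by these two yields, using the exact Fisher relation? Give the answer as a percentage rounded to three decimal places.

3.382%

(1 + π) = (1 + i)/(1 + r) = 1.07300 / 1.03790 = 1.033818
Break-even inflation = 1.033818 − 1 → 3.382%.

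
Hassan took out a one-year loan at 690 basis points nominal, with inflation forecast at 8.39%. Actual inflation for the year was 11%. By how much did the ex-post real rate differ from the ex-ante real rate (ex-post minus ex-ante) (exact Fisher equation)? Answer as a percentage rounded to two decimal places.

Ex-ante: (1 + 0.0690)/(1 + 0.0839) − 1 = -1.3747%
Ex-post: (1 + 0.0690)/(1 + 0.1100) − 1 = -3.6937%
Difference (ex-post − ex-ante) = -2.3190% → -2.32%.

-2.32%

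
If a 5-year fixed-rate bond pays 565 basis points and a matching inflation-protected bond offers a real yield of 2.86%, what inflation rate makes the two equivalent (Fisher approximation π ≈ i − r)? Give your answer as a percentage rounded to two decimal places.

2.79%

π ≈ i − r = 5.65% − 2.86% → 2.79%.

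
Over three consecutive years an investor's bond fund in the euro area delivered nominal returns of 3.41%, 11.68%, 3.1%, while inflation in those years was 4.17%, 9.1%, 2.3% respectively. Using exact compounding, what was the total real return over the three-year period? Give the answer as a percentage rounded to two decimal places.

2.41%

Compound the nominal returns: 1.0341 × 1.1168 × 1.0310 = 1.190684.
Compound inflation: 1.0417 × 1.0910 × 1.0230 = 1.162634.
Deflate: 1.190684 / 1.162634 = 1.024126.
Total real return = 1.024126 − 1 → 2.41%.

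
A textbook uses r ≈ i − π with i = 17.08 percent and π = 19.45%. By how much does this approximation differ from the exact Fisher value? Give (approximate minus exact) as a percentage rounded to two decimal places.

Approximate: r ≈ 17.080% − 19.450% = -2.3700%
Exact: (1 + 0.1708)/(1 + 0.1945) − 1 = -1.9841%
Error = -2.3700% − (-1.9841%) = -0.3859% → -0.39%.

-0.39%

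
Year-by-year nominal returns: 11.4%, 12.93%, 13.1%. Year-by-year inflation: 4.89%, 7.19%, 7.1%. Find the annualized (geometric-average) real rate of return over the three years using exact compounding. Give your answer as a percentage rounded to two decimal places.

5.72%

Compound the nominal returns: 1.1140 × 1.1293 × 1.1310 = 1.42284347.
Compound inflation: 1.0489 × 1.0719 × 1.0710 = 1.20414234.
Deflate: 1.42284347 / 1.20414234 = 1.18162398.
Annualized real rate = 1.18162398^(1/3) − 1 = 5.7206% → 5.72%.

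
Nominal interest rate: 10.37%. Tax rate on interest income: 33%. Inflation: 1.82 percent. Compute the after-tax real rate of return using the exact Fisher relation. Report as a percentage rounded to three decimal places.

5.036%

After-tax nominal return = 10.37% × (1 − 0.33) = 6.9479%.
1 + r = 1.069479 / 1.01820 = 1.050362
After-tax real rate = 1.050362 − 1 → 5.036%.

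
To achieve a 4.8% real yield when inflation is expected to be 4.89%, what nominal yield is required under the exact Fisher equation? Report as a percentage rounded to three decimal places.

(1 + i) = (1 + r)(1 + π) = 1.04800 × 1.04890 = 1.0992472
i = 1.0992472 − 1, so the required nominal rate is 9.925%.

9.925%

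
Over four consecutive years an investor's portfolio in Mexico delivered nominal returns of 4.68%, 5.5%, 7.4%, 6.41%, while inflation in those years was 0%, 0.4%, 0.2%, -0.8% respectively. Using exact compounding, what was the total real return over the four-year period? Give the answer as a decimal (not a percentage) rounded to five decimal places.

Compound the nominal returns: 1.0468 × 1.0550 × 1.0740 × 1.0641 = 1.262127.
Compound inflation: 1.0000 × 1.0040 × 1.0020 × 0.9920 = 0.997960.
Deflate: 1.262127 / 0.997960 = 1.264707.
Total real return = 1.264707 − 1 → 0.26471.

0.26471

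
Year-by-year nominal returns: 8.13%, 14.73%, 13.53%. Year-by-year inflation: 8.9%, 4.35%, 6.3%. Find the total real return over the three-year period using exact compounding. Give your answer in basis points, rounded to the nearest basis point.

Compound the nominal returns: 1.0813 × 1.1473 × 1.1353 = 1.408425.
Compound inflation: 1.0890 × 1.0435 × 1.0630 = 1.207963.
Deflate: 1.408425 / 1.207963 = 1.165951.
Total real return = 1.165951 − 1 → 1660 basis points.

1660 basis points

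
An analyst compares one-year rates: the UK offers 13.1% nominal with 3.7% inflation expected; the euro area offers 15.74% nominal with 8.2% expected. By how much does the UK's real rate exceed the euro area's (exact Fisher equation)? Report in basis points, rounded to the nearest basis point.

210 basis points

The UK: (1 + 0.1310)/(1 + 0.0370) − 1 = 9.0646%
The euro area: (1 + 0.1574)/(1 + 0.0820) − 1 = 6.9686%
Differential = 9.0646% − 6.9686% = 2.0960% → 210 basis points.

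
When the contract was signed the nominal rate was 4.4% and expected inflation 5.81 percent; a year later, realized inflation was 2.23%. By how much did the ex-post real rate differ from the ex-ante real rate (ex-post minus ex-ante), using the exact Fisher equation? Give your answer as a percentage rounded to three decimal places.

3.455%

Ex-ante: (1 + 0.0440)/(1 + 0.0581) − 1 = -1.3326%
Ex-post: (1 + 0.0440)/(1 + 0.0223) − 1 = 2.1227%
Difference (ex-post − ex-ante) = 3.4552% → 3.455%.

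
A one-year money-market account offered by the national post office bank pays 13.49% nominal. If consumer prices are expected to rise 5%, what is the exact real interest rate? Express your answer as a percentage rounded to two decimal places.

8.09%

1 + r = 1.13490 / 1.05000 = 1.080857
r = 1.080857 − 1 = 8.0857%, i.e. 8.09%.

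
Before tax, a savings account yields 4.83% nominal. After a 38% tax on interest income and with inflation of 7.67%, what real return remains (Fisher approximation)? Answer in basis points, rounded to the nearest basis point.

-468 basis points

After-tax nominal return = 4.83% × (1 − 0.38) = 2.9946%.
r ≈ 2.9946% − 7.67% → -468 basis points.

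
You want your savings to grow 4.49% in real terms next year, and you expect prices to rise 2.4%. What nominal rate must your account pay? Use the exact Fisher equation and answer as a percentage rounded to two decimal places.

(1 + i) = (1 + r)(1 + π) = 1.04490 × 1.02400 = 1.0699776
i = 1.0699776 − 1, so the required nominal rate is 7.00%.

7.00%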